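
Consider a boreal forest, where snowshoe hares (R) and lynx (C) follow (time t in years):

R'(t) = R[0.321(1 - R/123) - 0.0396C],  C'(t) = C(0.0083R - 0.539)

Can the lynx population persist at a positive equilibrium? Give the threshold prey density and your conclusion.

The predator equation gives dC/dt > 0 only when R > 0.539/0.0083 = 64.9.
Without the predator, R → K = 123. Since 123 > 64.9, the predator can invade and persist.

Threshold R = 64.9; K > 64.9, so yes, the predator persists.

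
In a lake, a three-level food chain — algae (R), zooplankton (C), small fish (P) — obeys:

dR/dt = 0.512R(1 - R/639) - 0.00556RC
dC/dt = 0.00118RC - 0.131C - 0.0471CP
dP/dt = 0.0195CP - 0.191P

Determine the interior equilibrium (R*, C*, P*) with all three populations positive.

From dP/dt = 0: 0.0195C* = 0.191, so C* = 9.79.
From dR/dt = 0: 0.512(1 - R*/639) = 0.00556·9.79, giving R* = 639·(1 - 0.106) = 571.
From dC/dt = 0: 0.00118·571 - 0.131 = 0.0471P*, so P* = 0.543/0.0471 = 11.5.

R* ≈ 571, C* ≈ 9.79, P* ≈ 11.5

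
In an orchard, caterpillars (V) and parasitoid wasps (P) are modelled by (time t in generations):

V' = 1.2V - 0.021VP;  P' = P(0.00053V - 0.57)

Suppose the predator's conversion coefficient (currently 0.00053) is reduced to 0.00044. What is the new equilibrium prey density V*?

At the interior fixed point, setting dP/dt = 0 with P > 0 fixes V* = (predator death rate)/(VP coefficient) — independent of the other coefficients.
With the change, V* = 0.57/0.00044 = 1300; it rises from 1080.

V* ≈ 1300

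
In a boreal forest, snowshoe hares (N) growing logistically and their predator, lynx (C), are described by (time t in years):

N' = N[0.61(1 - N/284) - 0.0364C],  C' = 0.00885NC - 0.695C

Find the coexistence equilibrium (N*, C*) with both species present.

N* ≈ 78.5, C* ≈ 12.1

From dC/dt = 0 with C > 0: 0.00885N* = 0.695, so N* = 78.5.
Substitute into dN/dt = 0: 0.61(1 - 78.5/284) = 0.0364C*.
The bracket is 0.723, giving C* = 0.441/0.0364 = 12.1.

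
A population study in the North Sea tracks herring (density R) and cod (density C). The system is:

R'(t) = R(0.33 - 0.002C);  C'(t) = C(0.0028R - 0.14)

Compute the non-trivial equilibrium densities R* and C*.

Set dC/dt = 0 with C > 0: 0.0028R - 0.14 = 0, so R* = 0.14/0.0028 = 50.
Set dR/dt = 0 with R > 0: 0.33 - 0.002C = 0, so C* = 0.33/0.002 = 165.

R* ≈ 50, C* ≈ 165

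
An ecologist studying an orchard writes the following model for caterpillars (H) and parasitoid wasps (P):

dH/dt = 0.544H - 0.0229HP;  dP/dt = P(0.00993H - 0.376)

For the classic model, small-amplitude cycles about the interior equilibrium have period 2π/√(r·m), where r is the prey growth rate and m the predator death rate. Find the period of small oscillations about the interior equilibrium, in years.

Here r = 0.544 and m = 0.376, so r·m = 0.205.
ω = √0.205 = 0.452 per year, hence T = 2π/ω ≈ 13.9 years.

T ≈ 13.9 years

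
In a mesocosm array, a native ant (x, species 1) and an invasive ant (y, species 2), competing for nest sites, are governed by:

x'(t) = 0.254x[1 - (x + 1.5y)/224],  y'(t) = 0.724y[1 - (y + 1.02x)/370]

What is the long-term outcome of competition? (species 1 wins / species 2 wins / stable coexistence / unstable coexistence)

species 2 excludes species 1

Compare the nullcline intercepts: K1/α12 = 224/1.5 = 149 < K2 = 370; K2/α21 = 370/1.02 = 363 > K1 = 224.
Since the inequalities point opposite ways, species 2 can invade but species 1 cannot.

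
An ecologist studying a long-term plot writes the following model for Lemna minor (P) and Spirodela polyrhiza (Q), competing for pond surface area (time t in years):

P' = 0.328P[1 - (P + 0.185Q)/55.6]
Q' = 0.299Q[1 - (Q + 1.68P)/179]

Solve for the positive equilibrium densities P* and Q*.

Setting both brackets to zero gives the nullclines P + 0.185Q = 55.6 and 1.68P + Q = 179.
Substituting Q = 179 - 1.68P into the first: P(1 - 0.185·1.68) = 55.6 - 0.185·179.
So P* = 22.5/0.689 = 32.6, and then Q* = 179 - 1.68·32.6 = 124.

P* ≈ 32.6, Q* ≈ 124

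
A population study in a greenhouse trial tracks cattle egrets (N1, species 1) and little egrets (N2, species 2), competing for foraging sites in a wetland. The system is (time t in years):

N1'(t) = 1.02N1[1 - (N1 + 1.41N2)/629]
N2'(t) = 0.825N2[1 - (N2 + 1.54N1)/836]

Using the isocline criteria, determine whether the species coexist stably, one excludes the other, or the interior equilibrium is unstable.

unstable coexistence (outcome depends on initial conditions)

Compare the nullcline intercepts: K1/α12 = 629/1.41 = 446 < K2 = 836; K2/α21 = 836/1.54 = 543 < K1 = 629.
Since both are reversed, neither can invade when rare; the interior point is a saddle.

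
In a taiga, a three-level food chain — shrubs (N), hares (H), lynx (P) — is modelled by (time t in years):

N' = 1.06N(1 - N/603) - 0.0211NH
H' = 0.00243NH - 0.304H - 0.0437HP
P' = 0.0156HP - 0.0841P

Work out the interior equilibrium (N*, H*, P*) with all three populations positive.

N* ≈ 538, H* ≈ 5.39, P* ≈ 23

From dP/dt = 0: 0.0156H* = 0.0841, so H* = 5.39.
From dN/dt = 0: 1.06(1 - N*/603) = 0.0211·5.39, giving N* = 603·(1 - 0.107) = 538.
From dH/dt = 0: 0.00243·538 - 0.304 = 0.0437P*, so P* = 1/0.0437 = 23.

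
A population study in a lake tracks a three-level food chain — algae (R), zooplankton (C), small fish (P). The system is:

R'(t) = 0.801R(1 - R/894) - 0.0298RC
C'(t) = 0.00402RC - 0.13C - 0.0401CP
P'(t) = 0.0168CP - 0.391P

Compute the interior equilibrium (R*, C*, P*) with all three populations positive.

From dP/dt = 0: 0.0168C* = 0.391, so C* = 23.3.
From dR/dt = 0: 0.801(1 - R*/894) = 0.0298·23.3, giving R* = 894·(1 - 0.866) = 120.
From dC/dt = 0: 0.00402·120 - 0.13 = 0.0401P*, so P* = 0.352/0.0401 = 8.78.

R* ≈ 120, C* ≈ 23.3, P* ≈ 8.78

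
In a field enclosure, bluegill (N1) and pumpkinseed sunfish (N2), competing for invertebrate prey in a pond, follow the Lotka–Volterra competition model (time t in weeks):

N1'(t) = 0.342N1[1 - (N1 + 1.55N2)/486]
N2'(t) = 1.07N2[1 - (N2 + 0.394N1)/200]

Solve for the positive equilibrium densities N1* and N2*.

Setting both brackets to zero gives the nullclines N1 + 1.55N2 = 486 and 0.394N1 + N2 = 200.
Substituting N2 = 200 - 0.394N1 into the first: N1(1 - 1.55·0.394) = 486 - 1.55·200.
So N1* = 176/0.389 = 452, and then N2* = 200 - 0.394·452 = 21.9.

N1* ≈ 452, N2* ≈ 21.9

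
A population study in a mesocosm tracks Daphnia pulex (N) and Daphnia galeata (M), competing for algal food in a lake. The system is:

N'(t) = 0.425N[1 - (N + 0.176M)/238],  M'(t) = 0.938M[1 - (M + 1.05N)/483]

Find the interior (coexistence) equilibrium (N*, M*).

N* ≈ 188, M* ≈ 286

Setting both brackets to zero gives the nullclines N + 0.176M = 238 and 1.05N + M = 483.
Substituting M = 483 - 1.05N into the first: N(1 - 0.176·1.05) = 238 - 0.176·483.
So N* = 153/0.815 = 188, and then M* = 483 - 1.05·188 = 286.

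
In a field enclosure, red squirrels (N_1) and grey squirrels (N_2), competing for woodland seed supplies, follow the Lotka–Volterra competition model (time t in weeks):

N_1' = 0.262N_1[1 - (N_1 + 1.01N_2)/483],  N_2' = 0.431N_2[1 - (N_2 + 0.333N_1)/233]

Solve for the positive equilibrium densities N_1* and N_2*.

Setting both brackets to zero gives the nullclines N_1 + 1.01N_2 = 483 and 0.333N_1 + N_2 = 233.
Substituting N_2 = 233 - 0.333N_1 into the first: N_1(1 - 1.01·0.333) = 483 - 1.01·233.
So N_1* = 248/0.664 = 373, and then N_2* = 233 - 0.333·373 = 109.

N_1* ≈ 373, N_2* ≈ 109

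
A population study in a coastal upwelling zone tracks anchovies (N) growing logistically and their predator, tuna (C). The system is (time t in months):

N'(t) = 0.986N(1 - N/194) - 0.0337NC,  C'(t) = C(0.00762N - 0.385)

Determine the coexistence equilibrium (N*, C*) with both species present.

N* ≈ 50.5, C* ≈ 21.6

From dC/dt = 0 with C > 0: 0.00762N* = 0.385, so N* = 50.5.
Substitute into dN/dt = 0: 0.986(1 - 50.5/194) = 0.0337C*.
The bracket is 0.74, giving C* = 0.729/0.0337 = 21.6.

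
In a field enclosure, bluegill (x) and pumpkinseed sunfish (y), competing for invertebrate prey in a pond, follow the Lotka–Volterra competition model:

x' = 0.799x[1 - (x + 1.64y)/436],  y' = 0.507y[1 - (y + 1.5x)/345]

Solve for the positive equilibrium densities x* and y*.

x* ≈ 88.9, y* ≈ 212

Setting both brackets to zero gives the nullclines x + 1.64y = 436 and 1.5x + y = 345.
Substituting y = 345 - 1.5x into the first: x(1 - 1.64·1.5) = 436 - 1.64·345.
So x* = -130/-1.46 = 88.9, and then y* = 345 - 1.5·88.9 = 212.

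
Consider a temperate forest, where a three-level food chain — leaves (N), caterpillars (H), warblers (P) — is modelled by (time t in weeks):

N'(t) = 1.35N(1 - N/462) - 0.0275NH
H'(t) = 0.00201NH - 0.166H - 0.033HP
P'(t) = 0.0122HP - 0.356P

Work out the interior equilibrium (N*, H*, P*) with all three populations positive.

N* ≈ 187, H* ≈ 29.2, P* ≈ 6.38

From dP/dt = 0: 0.0122H* = 0.356, so H* = 29.2.
From dN/dt = 0: 1.35(1 - N*/462) = 0.0275·29.2, giving N* = 462·(1 - 0.594) = 187.
From dH/dt = 0: 0.00201·187 - 0.166 = 0.033P*, so P* = 0.211/0.033 = 6.38.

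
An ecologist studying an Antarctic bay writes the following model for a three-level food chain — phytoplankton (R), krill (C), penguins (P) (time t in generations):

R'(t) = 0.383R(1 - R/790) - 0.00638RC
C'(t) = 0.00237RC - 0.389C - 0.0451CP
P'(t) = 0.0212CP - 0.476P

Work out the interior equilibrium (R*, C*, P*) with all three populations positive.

R* ≈ 495, C* ≈ 22.5, P* ≈ 17.4

From dP/dt = 0: 0.0212C* = 0.476, so C* = 22.5.
From dR/dt = 0: 0.383(1 - R*/790) = 0.00638·22.5, giving R* = 790·(1 - 0.374) = 495.
From dC/dt = 0: 0.00237·495 - 0.389 = 0.0451P*, so P* = 0.783/0.0451 = 17.4.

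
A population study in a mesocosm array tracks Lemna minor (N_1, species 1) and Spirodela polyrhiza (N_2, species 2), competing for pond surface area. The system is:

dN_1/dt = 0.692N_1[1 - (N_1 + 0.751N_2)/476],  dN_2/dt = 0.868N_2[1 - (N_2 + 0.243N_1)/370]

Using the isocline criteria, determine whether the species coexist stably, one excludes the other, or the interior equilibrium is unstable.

stable coexistence

Compare the nullcline intercepts: K1/α12 = 476/0.751 = 634 > K2 = 370; K2/α21 = 370/0.243 = 1520 > K1 = 476.
Since both inequalities hold, each species can invade when rare, so the interior equilibrium is stable.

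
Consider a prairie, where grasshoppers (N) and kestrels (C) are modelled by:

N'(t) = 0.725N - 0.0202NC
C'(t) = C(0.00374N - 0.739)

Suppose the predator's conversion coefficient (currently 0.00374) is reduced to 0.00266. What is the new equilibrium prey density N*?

At the interior fixed point, setting dC/dt = 0 with C > 0 fixes N* = (predator death rate)/(NC coefficient) — independent of the other coefficients.
With the change, N* = 0.739/0.00266 = 278; it rises from 198.

N* ≈ 278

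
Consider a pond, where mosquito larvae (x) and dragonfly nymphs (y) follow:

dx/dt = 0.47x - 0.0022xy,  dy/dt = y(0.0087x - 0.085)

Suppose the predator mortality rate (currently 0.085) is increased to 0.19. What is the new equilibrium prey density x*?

At the interior fixed point, setting dy/dt = 0 with y > 0 fixes x* = (predator death rate)/(xy coefficient) — independent of the other coefficients.
With the change, x* = 0.19/0.0087 = 21.8; it rises from 9.77.

x* ≈ 21.8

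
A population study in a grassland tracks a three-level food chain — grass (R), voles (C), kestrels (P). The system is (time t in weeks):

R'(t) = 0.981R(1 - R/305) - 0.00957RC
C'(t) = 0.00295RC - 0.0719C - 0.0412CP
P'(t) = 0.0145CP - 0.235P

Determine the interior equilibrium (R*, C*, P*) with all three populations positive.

R* ≈ 257, C* ≈ 16.2, P* ≈ 16.6

From dP/dt = 0: 0.0145C* = 0.235, so C* = 16.2.
From dR/dt = 0: 0.981(1 - R*/305) = 0.00957·16.2, giving R* = 305·(1 - 0.158) = 257.
From dC/dt = 0: 0.00295·257 - 0.0719 = 0.0412P*, so P* = 0.686/0.0412 = 16.6.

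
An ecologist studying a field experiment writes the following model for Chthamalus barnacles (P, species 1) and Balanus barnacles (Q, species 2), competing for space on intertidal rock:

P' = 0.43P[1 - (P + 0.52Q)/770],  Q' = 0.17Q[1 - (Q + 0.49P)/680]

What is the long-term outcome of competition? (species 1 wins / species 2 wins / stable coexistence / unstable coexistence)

Compare the nullcline intercepts: K1/α12 = 770/0.52 = 1480 > K2 = 680; K2/α21 = 680/0.49 = 1390 > K1 = 770.
Since both inequalities hold, each species can invade when rare, so the interior equilibrium is stable.

stable coexistence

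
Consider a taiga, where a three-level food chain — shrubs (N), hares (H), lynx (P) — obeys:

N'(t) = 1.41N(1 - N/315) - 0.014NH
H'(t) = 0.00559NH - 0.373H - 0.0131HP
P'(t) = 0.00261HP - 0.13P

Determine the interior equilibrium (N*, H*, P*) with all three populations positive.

N* ≈ 159, H* ≈ 49.8, P* ≈ 39.5

From dP/dt = 0: 0.00261H* = 0.13, so H* = 49.8.
From dN/dt = 0: 1.41(1 - N*/315) = 0.014·49.8, giving N* = 315·(1 - 0.495) = 159.
From dH/dt = 0: 0.00559·159 - 0.373 = 0.0131P*, so P* = 0.517/0.0131 = 39.5.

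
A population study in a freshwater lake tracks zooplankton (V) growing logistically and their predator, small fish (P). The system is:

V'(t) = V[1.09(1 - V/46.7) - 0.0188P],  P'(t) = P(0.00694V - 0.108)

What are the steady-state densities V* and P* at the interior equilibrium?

V* ≈ 15.6, P* ≈ 38.7

From dP/dt = 0 with P > 0: 0.00694V* = 0.108, so V* = 15.6.
Substitute into dV/dt = 0: 1.09(1 - 15.6/46.7) = 0.0188P*.
The bracket is 0.667, giving P* = 0.727/0.0188 = 38.7.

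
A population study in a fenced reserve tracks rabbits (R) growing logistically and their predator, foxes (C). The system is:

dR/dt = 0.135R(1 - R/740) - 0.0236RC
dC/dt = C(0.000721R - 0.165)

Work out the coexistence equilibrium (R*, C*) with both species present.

From dC/dt = 0 with C > 0: 0.000721R* = 0.165, so R* = 229.
Substitute into dR/dt = 0: 0.135(1 - 229/740) = 0.0236C*.
The bracket is 0.691, giving C* = 0.0933/0.0236 = 3.95.

R* ≈ 229, C* ≈ 3.95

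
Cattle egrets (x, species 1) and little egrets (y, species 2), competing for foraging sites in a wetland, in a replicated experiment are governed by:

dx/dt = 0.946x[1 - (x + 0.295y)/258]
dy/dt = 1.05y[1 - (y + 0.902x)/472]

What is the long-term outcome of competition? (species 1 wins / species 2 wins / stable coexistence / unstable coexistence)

Compare the nullcline intercepts: K1/α12 = 258/0.295 = 875 > K2 = 472; K2/α21 = 472/0.902 = 523 > K1 = 258.
Since both inequalities hold, each species can invade when rare, so the interior equilibrium is stable.

stable coexistence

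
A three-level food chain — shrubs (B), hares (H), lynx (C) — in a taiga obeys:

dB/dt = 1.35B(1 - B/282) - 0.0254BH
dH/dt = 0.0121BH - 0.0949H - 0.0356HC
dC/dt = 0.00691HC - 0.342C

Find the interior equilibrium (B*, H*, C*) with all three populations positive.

From dC/dt = 0: 0.00691H* = 0.342, so H* = 49.5.
From dB/dt = 0: 1.35(1 - B*/282) = 0.0254·49.5, giving B* = 282·(1 - 0.931) = 19.4.
From dH/dt = 0: 0.0121·19.4 - 0.0949 = 0.0356C*, so C* = 0.14/0.0356 = 3.93.

B* ≈ 19.4, H* ≈ 49.5, C* ≈ 3.93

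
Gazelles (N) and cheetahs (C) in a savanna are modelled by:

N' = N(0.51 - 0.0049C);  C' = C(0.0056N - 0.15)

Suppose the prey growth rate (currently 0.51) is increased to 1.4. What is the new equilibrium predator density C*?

At the interior fixed point, setting dN/dt = 0 with N > 0 fixes C* = (prey growth rate)/(NC coefficient) — independent of the other coefficients.
With the change, C* = 1.4/0.0049 = 286; it rises from 104.

C* ≈ 286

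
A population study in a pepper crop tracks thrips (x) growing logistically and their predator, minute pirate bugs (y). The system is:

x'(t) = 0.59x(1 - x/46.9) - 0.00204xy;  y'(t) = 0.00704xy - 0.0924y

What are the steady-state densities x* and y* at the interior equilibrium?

x* ≈ 13.1, y* ≈ 208

From dy/dt = 0 with y > 0: 0.00704x* = 0.0924, so x* = 13.1.
Substitute into dx/dt = 0: 0.59(1 - 13.1/46.9) = 0.00204y*.
The bracket is 0.72, giving y* = 0.425/0.00204 = 208.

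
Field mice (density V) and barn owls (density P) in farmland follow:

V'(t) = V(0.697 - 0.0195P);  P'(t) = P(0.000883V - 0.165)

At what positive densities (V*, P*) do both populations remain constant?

Set dP/dt = 0 with P > 0: 0.000883V - 0.165 = 0, so V* = 0.165/0.000883 = 187.
Set dV/dt = 0 with V > 0: 0.697 - 0.0195P = 0, so P* = 0.697/0.0195 = 35.7.

V* ≈ 187, P* ≈ 35.7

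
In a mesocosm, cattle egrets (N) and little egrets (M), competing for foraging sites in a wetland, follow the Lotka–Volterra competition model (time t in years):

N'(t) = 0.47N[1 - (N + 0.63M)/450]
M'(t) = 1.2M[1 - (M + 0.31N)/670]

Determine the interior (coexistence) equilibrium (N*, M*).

Setting both brackets to zero gives the nullclines N + 0.63M = 450 and 0.31N + M = 670.
Substituting M = 670 - 0.31N into the first: N(1 - 0.63·0.31) = 450 - 0.63·670.
So N* = 27.9/0.805 = 34.7, and then M* = 670 - 0.31·34.7 = 659.

N* ≈ 34.7, M* ≈ 659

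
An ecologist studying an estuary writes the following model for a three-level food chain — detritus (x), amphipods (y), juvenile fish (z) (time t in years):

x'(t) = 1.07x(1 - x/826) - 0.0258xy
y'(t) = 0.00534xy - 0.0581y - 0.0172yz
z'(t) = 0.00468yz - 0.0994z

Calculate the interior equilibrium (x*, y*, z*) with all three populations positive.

From dz/dt = 0: 0.00468y* = 0.0994, so y* = 21.2.
From dx/dt = 0: 1.07(1 - x*/826) = 0.0258·21.2, giving x* = 826·(1 - 0.512) = 403.
From dy/dt = 0: 0.00534·403 - 0.0581 = 0.0172z*, so z* = 2.09/0.0172 = 122.

x* ≈ 403, y* ≈ 21.2, z* ≈ 122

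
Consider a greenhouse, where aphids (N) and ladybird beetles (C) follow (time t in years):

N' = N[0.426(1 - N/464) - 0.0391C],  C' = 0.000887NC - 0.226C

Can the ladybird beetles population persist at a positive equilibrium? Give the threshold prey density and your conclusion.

The predator equation gives dC/dt > 0 only when N > 0.226/0.000887 = 255.
Without the predator, N → K = 464. Since 464 > 255, the predator can invade and persist.

Threshold N = 255; K > 255, so yes, the predator persists.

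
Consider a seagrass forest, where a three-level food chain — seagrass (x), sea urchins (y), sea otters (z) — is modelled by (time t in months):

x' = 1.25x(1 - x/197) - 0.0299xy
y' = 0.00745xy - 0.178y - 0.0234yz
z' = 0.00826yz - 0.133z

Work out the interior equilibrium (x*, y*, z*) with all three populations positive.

x* ≈ 121, y* ≈ 16.1, z* ≈ 31

From dz/dt = 0: 0.00826y* = 0.133, so y* = 16.1.
From dx/dt = 0: 1.25(1 - x*/197) = 0.0299·16.1, giving x* = 197·(1 - 0.385) = 121.
From dy/dt = 0: 0.00745·121 - 0.178 = 0.0234z*, so z* = 0.724/0.0234 = 31.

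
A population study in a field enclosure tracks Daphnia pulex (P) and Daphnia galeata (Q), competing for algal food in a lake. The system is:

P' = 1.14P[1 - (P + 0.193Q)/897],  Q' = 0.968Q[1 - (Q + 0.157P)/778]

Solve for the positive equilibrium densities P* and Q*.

Setting both brackets to zero gives the nullclines P + 0.193Q = 897 and 0.157P + Q = 778.
Substituting Q = 778 - 0.157P into the first: P(1 - 0.193·0.157) = 897 - 0.193·778.
So P* = 747/0.97 = 770, and then Q* = 778 - 0.157·770 = 657.

P* ≈ 770, Q* ≈ 657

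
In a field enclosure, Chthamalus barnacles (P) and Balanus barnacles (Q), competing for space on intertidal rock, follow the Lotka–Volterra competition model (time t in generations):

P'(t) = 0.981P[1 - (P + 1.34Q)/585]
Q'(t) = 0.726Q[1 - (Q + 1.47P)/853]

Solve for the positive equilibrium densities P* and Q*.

Setting both brackets to zero gives the nullclines P + 1.34Q = 585 and 1.47P + Q = 853.
Substituting Q = 853 - 1.47P into the first: P(1 - 1.34·1.47) = 585 - 1.34·853.
So P* = -558/-0.97 = 575, and then Q* = 853 - 1.47·575 = 7.17.

P* ≈ 575, Q* ≈ 7.17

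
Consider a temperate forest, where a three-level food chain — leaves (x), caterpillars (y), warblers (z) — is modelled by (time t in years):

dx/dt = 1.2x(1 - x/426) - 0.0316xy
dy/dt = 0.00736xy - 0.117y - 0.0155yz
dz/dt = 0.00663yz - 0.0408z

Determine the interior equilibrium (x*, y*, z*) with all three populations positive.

x* ≈ 357, y* ≈ 6.15, z* ≈ 162

From dz/dt = 0: 0.00663y* = 0.0408, so y* = 6.15.
From dx/dt = 0: 1.2(1 - x*/426) = 0.0316·6.15, giving x* = 426·(1 - 0.162) = 357.
From dy/dt = 0: 0.00736·357 - 0.117 = 0.0155z*, so z* = 2.51/0.0155 = 162.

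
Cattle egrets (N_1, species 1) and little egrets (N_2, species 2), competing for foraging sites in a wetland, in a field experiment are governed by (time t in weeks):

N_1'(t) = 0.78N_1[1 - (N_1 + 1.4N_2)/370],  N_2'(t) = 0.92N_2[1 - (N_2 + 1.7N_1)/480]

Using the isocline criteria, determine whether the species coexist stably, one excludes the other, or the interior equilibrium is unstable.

unstable coexistence (outcome depends on initial conditions)

Compare the nullcline intercepts: K1/α12 = 370/1.4 = 264 < K2 = 480; K2/α21 = 480/1.7 = 282 < K1 = 370.
Since both are reversed, neither can invade when rare; the interior point is a saddle.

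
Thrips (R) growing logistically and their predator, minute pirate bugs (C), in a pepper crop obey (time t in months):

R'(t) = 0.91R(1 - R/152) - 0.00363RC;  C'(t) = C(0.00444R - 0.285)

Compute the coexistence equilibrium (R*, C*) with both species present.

R* ≈ 64.2, C* ≈ 145

From dC/dt = 0 with C > 0: 0.00444R* = 0.285, so R* = 64.2.
Substitute into dR/dt = 0: 0.91(1 - 64.2/152) = 0.00363C*.
The bracket is 0.578, giving C* = 0.526/0.00363 = 145.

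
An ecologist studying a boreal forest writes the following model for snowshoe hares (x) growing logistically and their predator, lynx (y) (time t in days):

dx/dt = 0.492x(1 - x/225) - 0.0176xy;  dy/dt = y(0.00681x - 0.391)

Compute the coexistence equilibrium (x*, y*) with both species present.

From dy/dt = 0 with y > 0: 0.00681x* = 0.391, so x* = 57.4.
Substitute into dx/dt = 0: 0.492(1 - 57.4/225) = 0.0176y*.
The bracket is 0.745, giving y* = 0.366/0.0176 = 20.8.

x* ≈ 57.4, y* ≈ 20.8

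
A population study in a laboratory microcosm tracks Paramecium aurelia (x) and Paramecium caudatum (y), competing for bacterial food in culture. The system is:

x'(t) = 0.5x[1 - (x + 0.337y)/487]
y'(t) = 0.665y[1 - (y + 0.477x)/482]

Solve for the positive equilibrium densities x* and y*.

x* ≈ 387, y* ≈ 298

Setting both brackets to zero gives the nullclines x + 0.337y = 487 and 0.477x + y = 482.
Substituting y = 482 - 0.477x into the first: x(1 - 0.337·0.477) = 487 - 0.337·482.
So x* = 325/0.839 = 387, and then y* = 482 - 0.477·387 = 298.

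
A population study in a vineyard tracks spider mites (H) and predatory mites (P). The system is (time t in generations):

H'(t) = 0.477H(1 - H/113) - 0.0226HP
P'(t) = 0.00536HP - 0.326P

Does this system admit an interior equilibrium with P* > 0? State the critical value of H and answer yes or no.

Threshold H = 60.8; K > 60.8, so yes, the predator persists.

The predator equation gives dP/dt > 0 only when H > 0.326/0.00536 = 60.8.
Without the predator, H → K = 113. Since 113 > 60.8, the predator can invade and persist.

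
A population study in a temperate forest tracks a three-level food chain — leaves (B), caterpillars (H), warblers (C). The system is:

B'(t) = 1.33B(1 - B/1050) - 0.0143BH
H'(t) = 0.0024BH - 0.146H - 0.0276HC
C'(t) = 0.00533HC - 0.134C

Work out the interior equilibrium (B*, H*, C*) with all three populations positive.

B* ≈ 766, H* ≈ 25.1, C* ≈ 61.3

From dC/dt = 0: 0.00533H* = 0.134, so H* = 25.1.
From dB/dt = 0: 1.33(1 - B*/1050) = 0.0143·25.1, giving B* = 1050·(1 - 0.27) = 766.
From dH/dt = 0: 0.0024·766 - 0.146 = 0.0276C*, so C* = 1.69/0.0276 = 61.3.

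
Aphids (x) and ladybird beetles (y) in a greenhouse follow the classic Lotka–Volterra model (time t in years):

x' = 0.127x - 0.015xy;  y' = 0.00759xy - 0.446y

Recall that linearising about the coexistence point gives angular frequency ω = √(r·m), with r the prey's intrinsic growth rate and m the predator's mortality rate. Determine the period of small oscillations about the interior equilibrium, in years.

Here r = 0.127 and m = 0.446, so r·m = 0.0566.
ω = √0.0566 = 0.238 per year, hence T = 2π/ω ≈ 26.4 years.

T ≈ 26.4 years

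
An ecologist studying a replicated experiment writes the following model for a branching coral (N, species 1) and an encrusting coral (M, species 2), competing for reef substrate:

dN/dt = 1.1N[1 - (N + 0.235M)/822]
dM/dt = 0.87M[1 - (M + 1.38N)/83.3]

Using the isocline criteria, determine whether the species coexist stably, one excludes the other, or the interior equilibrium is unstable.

Compare the nullcline intercepts: K1/α12 = 822/0.235 = 3500 > K2 = 83.3; K2/α21 = 83.3/1.38 = 60.4 < K1 = 822.
Since the inequalities point opposite ways, species 1 can invade but species 2 cannot.

species 1 excludes species 2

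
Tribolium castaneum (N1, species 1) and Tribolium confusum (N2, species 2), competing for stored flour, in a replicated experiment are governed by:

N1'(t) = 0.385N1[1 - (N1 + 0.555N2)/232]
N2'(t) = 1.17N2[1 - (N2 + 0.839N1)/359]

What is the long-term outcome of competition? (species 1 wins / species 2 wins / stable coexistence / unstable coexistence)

Compare the nullcline intercepts: K1/α12 = 232/0.555 = 418 > K2 = 359; K2/α21 = 359/0.839 = 428 > K1 = 232.
Since both inequalities hold, each species can invade when rare, so the interior equilibrium is stable.

stable coexistence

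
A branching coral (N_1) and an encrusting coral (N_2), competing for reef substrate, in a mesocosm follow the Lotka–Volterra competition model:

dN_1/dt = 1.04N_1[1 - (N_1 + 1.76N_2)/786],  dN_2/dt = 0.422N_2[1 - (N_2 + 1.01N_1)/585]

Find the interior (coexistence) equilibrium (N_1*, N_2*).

Setting both brackets to zero gives the nullclines N_1 + 1.76N_2 = 786 and 1.01N_1 + N_2 = 585.
Substituting N_2 = 585 - 1.01N_1 into the first: N_1(1 - 1.76·1.01) = 786 - 1.76·585.
So N_1* = -244/-0.778 = 313, and then N_2* = 585 - 1.01·313 = 269.

N_1* ≈ 313, N_2* ≈ 269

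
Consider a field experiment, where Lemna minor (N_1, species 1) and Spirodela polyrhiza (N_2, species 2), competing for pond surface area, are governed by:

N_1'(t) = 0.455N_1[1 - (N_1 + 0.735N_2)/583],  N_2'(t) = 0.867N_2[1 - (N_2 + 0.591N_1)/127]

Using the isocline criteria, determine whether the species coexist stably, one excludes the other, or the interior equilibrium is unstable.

species 1 excludes species 2

Compare the nullcline intercepts: K1/α12 = 583/0.735 = 793 > K2 = 127; K2/α21 = 127/0.591 = 215 < K1 = 583.
Since the inequalities point opposite ways, species 1 can invade but species 2 cannot.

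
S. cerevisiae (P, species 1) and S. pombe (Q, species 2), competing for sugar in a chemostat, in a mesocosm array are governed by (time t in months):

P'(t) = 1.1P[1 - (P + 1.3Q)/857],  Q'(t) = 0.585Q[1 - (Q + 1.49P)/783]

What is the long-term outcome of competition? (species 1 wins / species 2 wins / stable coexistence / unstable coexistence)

Compare the nullcline intercepts: K1/α12 = 857/1.3 = 659 < K2 = 783; K2/α21 = 783/1.49 = 526 < K1 = 857.
Since both are reversed, neither can invade when rare; the interior point is a saddle.

unstable coexistence (outcome depends on initial conditions)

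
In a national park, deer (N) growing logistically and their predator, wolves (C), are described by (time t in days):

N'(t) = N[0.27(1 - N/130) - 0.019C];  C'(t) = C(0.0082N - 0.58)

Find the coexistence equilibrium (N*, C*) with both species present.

N* ≈ 70.7, C* ≈ 6.48

From dC/dt = 0 with C > 0: 0.0082N* = 0.58, so N* = 70.7.
Substitute into dN/dt = 0: 0.27(1 - 70.7/130) = 0.019C*.
The bracket is 0.456, giving C* = 0.123/0.019 = 6.48.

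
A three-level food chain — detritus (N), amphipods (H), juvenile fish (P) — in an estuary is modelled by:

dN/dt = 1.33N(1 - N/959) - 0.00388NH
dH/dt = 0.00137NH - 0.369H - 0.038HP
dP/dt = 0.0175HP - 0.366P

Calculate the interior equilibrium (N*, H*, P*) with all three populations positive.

N* ≈ 900, H* ≈ 20.9, P* ≈ 22.8

From dP/dt = 0: 0.0175H* = 0.366, so H* = 20.9.
From dN/dt = 0: 1.33(1 - N*/959) = 0.00388·20.9, giving N* = 959·(1 - 0.061) = 900.
From dH/dt = 0: 0.00137·900 - 0.369 = 0.038P*, so P* = 0.865/0.038 = 22.8.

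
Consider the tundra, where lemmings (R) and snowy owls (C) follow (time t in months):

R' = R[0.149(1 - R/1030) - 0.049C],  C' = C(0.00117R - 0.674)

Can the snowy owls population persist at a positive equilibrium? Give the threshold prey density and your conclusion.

Threshold R = 576; K > 576, so yes, the predator persists.

The predator equation gives dC/dt > 0 only when R > 0.674/0.00117 = 576.
Without the predator, R → K = 1030. Since 1030 > 576, the predator can invade and persist.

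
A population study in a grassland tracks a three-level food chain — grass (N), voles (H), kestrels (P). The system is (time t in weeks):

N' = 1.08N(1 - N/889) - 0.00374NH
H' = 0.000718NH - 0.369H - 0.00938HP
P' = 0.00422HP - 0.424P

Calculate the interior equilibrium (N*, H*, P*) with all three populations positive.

N* ≈ 580, H* ≈ 100, P* ≈ 5.03

From dP/dt = 0: 0.00422H* = 0.424, so H* = 100.
From dN/dt = 0: 1.08(1 - N*/889) = 0.00374·100, giving N* = 889·(1 - 0.348) = 580.
From dH/dt = 0: 0.000718·580 - 0.369 = 0.00938P*, so P* = 0.0472/0.00938 = 5.03.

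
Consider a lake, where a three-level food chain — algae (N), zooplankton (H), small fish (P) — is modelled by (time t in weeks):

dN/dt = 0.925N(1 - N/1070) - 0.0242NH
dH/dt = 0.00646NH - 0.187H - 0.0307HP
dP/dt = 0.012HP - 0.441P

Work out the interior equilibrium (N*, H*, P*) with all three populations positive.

N* ≈ 41.2, H* ≈ 36.8, P* ≈ 2.59

From dP/dt = 0: 0.012H* = 0.441, so H* = 36.8.
From dN/dt = 0: 0.925(1 - N*/1070) = 0.0242·36.8, giving N* = 1070·(1 - 0.961) = 41.2.
From dH/dt = 0: 0.00646·41.2 - 0.187 = 0.0307P*, so P* = 0.0794/0.0307 = 2.59.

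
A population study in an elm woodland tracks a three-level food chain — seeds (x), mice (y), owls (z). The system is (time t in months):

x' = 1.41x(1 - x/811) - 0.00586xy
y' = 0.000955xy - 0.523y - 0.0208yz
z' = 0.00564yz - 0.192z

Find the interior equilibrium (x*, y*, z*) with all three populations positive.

From dz/dt = 0: 0.00564y* = 0.192, so y* = 34.
From dx/dt = 0: 1.41(1 - x*/811) = 0.00586·34, giving x* = 811·(1 - 0.141) = 696.
From dy/dt = 0: 0.000955·696 - 0.523 = 0.0208z*, so z* = 0.142/0.0208 = 6.82.

x* ≈ 696, y* ≈ 34, z* ≈ 6.82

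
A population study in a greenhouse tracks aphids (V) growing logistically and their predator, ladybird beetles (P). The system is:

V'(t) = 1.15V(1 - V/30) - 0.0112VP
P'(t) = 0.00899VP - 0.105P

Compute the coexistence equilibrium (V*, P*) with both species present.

From dP/dt = 0 with P > 0: 0.00899V* = 0.105, so V* = 11.7.
Substitute into dV/dt = 0: 1.15(1 - 11.7/30) = 0.0112P*.
The bracket is 0.611, giving P* = 0.702/0.0112 = 62.7.

V* ≈ 11.7, P* ≈ 62.7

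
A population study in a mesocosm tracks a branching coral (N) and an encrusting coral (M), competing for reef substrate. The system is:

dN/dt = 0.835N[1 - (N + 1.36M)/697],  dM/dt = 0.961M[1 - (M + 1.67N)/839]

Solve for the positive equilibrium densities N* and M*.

N* ≈ 349, M* ≈ 256

Setting both brackets to zero gives the nullclines N + 1.36M = 697 and 1.67N + M = 839.
Substituting M = 839 - 1.67N into the first: N(1 - 1.36·1.67) = 697 - 1.36·839.
So N* = -444/-1.27 = 349, and then M* = 839 - 1.67·349 = 256.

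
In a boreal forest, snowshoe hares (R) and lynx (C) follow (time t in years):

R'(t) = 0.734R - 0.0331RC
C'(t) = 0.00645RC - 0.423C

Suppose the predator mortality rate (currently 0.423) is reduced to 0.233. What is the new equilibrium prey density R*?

R* ≈ 36.1

At the interior fixed point, setting dC/dt = 0 with C > 0 fixes R* = (predator death rate)/(RC coefficient) — independent of the other coefficients.
With the change, R* = 0.233/0.00645 = 36.1; it falls from 65.6.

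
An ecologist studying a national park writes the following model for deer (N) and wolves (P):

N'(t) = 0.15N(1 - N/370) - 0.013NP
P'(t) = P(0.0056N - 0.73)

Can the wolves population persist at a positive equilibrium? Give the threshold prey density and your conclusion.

The predator equation gives dP/dt > 0 only when N > 0.73/0.0056 = 130.
Without the predator, N → K = 370. Since 370 > 130, the predator can invade and persist.

Threshold N = 130; K > 130, so yes, the predator persists.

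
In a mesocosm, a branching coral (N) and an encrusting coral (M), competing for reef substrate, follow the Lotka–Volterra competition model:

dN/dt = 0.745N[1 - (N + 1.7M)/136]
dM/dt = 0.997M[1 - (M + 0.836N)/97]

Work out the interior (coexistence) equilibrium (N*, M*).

Setting both brackets to zero gives the nullclines N + 1.7M = 136 and 0.836N + M = 97.
Substituting M = 97 - 0.836N into the first: N(1 - 1.7·0.836) = 136 - 1.7·97.
So N* = -28.9/-0.421 = 68.6, and then M* = 97 - 0.836·68.6 = 39.6.

N* ≈ 68.6, M* ≈ 39.6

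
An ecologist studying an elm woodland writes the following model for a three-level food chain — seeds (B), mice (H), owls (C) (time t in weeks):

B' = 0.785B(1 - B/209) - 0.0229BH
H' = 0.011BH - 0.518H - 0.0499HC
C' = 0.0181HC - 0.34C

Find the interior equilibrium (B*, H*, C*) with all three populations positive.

From dC/dt = 0: 0.0181H* = 0.34, so H* = 18.8.
From dB/dt = 0: 0.785(1 - B*/209) = 0.0229·18.8, giving B* = 209·(1 - 0.548) = 94.5.
From dH/dt = 0: 0.011·94.5 - 0.518 = 0.0499C*, so C* = 0.521/0.0499 = 10.4.

B* ≈ 94.5, H* ≈ 18.8, C* ≈ 10.4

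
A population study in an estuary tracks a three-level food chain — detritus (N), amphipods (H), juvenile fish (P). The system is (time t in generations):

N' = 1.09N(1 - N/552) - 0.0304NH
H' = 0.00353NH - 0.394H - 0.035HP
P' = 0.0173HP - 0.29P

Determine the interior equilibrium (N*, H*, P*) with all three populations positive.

N* ≈ 294, H* ≈ 16.8, P* ≈ 18.4

From dP/dt = 0: 0.0173H* = 0.29, so H* = 16.8.
From dN/dt = 0: 1.09(1 - N*/552) = 0.0304·16.8, giving N* = 552·(1 - 0.468) = 294.
From dH/dt = 0: 0.00353·294 - 0.394 = 0.035P*, so P* = 0.644/0.035 = 18.4.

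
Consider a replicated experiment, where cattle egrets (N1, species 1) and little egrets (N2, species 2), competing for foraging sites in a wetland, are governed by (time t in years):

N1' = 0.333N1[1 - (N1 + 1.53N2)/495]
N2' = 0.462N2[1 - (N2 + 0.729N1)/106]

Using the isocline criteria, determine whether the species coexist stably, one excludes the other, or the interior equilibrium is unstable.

species 1 excludes species 2

Compare the nullcline intercepts: K1/α12 = 495/1.53 = 324 > K2 = 106; K2/α21 = 106/0.729 = 145 < K1 = 495.
Since the inequalities point opposite ways, species 1 can invade but species 2 cannot.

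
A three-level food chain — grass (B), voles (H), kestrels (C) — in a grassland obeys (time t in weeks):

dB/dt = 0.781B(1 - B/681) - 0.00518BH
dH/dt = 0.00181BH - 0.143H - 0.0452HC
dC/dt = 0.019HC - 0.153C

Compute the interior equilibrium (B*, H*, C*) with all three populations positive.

From dC/dt = 0: 0.019H* = 0.153, so H* = 8.05.
From dB/dt = 0: 0.781(1 - B*/681) = 0.00518·8.05, giving B* = 681·(1 - 0.0534) = 645.
From dH/dt = 0: 0.00181·645 - 0.143 = 0.0452C*, so C* = 1.02/0.0452 = 22.6.

B* ≈ 645, H* ≈ 8.05, C* ≈ 22.6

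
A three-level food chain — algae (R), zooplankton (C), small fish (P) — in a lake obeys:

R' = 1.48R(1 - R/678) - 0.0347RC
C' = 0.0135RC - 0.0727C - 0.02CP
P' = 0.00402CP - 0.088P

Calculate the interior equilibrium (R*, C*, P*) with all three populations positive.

From dP/dt = 0: 0.00402C* = 0.088, so C* = 21.9.
From dR/dt = 0: 1.48(1 - R*/678) = 0.0347·21.9, giving R* = 678·(1 - 0.513) = 330.
From dC/dt = 0: 0.0135·330 - 0.0727 = 0.02P*, so P* = 4.38/0.02 = 219.

R* ≈ 330, C* ≈ 21.9, P* ≈ 219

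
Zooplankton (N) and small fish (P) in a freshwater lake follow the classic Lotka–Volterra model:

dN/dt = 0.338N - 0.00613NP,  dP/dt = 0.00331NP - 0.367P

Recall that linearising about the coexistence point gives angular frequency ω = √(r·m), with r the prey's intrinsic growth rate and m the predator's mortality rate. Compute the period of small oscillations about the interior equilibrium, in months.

T ≈ 17.8 months

Here r = 0.338 and m = 0.367, so r·m = 0.124.
ω = √0.124 = 0.352 per month, hence T = 2π/ω ≈ 17.8 months.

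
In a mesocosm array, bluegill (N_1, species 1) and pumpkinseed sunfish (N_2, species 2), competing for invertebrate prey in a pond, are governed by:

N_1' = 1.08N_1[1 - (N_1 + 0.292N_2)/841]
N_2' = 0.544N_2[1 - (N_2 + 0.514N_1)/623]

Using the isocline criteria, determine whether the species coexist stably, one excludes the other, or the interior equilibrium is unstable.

Compare the nullcline intercepts: K1/α12 = 841/0.292 = 2880 > K2 = 623; K2/α21 = 623/0.514 = 1210 > K1 = 841.
Since both inequalities hold, each species can invade when rare, so the interior equilibrium is stable.

stable coexistence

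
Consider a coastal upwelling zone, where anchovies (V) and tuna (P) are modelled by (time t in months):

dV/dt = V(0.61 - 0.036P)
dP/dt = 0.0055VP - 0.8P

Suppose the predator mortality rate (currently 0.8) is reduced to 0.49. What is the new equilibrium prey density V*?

At the interior fixed point, setting dP/dt = 0 with P > 0 fixes V* = (predator death rate)/(VP coefficient) — independent of the other coefficients.
With the change, V* = 0.49/0.0055 = 89.1; it falls from 145.

V* ≈ 89.1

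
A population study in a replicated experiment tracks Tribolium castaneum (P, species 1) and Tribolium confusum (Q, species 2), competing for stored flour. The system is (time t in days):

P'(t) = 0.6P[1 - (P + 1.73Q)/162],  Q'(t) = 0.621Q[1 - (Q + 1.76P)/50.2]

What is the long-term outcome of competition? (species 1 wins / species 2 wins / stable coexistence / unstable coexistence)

Compare the nullcline intercepts: K1/α12 = 162/1.73 = 93.6 > K2 = 50.2; K2/α21 = 50.2/1.76 = 28.5 < K1 = 162.
Since the inequalities point opposite ways, species 1 can invade but species 2 cannot.

species 1 excludes species 2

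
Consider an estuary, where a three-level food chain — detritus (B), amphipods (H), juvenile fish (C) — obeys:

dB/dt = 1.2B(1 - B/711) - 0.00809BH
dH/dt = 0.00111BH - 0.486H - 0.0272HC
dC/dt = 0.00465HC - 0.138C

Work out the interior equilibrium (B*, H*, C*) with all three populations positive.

From dC/dt = 0: 0.00465H* = 0.138, so H* = 29.7.
From dB/dt = 0: 1.2(1 - B*/711) = 0.00809·29.7, giving B* = 711·(1 - 0.2) = 569.
From dH/dt = 0: 0.00111·569 - 0.486 = 0.0272C*, so C* = 0.145/0.0272 = 5.34.

B* ≈ 569, H* ≈ 29.7, C* ≈ 5.34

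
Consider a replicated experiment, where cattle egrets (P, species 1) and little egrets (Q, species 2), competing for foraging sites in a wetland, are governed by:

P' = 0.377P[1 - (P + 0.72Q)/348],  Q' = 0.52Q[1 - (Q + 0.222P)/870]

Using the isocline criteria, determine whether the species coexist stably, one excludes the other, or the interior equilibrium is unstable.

Compare the nullcline intercepts: K1/α12 = 348/0.72 = 483 < K2 = 870; K2/α21 = 870/0.222 = 3920 > K1 = 348.
Since the inequalities point opposite ways, species 2 can invade but species 1 cannot.

species 2 excludes species 1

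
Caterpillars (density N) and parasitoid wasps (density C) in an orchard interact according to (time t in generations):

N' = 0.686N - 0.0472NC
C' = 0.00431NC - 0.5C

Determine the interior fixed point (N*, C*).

Set dC/dt = 0 with C > 0: 0.00431N - 0.5 = 0, so N* = 0.5/0.00431 = 116.
Set dN/dt = 0 with N > 0: 0.686 - 0.0472C = 0, so C* = 0.686/0.0472 = 14.5.

N* ≈ 116, C* ≈ 14.5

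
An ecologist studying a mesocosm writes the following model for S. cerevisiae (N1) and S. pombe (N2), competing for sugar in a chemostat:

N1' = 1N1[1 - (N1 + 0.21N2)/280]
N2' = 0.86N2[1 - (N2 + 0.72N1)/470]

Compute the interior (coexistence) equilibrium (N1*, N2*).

N1* ≈ 214, N2* ≈ 316

Setting both brackets to zero gives the nullclines N1 + 0.21N2 = 280 and 0.72N1 + N2 = 470.
Substituting N2 = 470 - 0.72N1 into the first: N1(1 - 0.21·0.72) = 280 - 0.21·470.
So N1* = 181/0.849 = 214, and then N2* = 470 - 0.72·214 = 316.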